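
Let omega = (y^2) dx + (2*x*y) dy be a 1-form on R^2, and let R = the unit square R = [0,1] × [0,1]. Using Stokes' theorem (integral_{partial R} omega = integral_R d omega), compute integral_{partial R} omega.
integral_(partial R) omega = 0

Stokes: integral_partial_R omega = integral_R d omega with d omega = (∂Q/∂x - ∂P/∂y) dx ∧ dy.
  ∂Q/∂x = 2*y
  ∂P/∂y = 2*y
  integrand = ∂Q/∂x - ∂P/∂y = 0.
Integrating over R: integral_0^1 integral_0^1 (0) dx dy = 0.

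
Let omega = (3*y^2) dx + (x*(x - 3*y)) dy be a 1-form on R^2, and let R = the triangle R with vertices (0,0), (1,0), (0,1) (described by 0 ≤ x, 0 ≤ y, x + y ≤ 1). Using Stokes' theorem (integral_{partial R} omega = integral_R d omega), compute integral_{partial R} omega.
integral_(partial R) omega = -7/6

Stokes: integral_partial_R omega = integral_R d omega with d omega = (∂Q/∂x - ∂P/∂y) dx ∧ dy.
  ∂Q/∂x = 2*x - 3*y
  ∂P/∂y = 6*y
  integrand = ∂Q/∂x - ∂P/∂y = 2*x - 9*y.
Integrating over R: integral_0^1 integral_0^{1-x} (2*x - 9*y) dy dx = -7/6.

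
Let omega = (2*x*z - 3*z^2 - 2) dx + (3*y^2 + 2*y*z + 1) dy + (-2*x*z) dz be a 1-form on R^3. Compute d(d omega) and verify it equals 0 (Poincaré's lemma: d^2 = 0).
d(d omega) = 0

Step 1: d omega = sum_{i<j} (∂f_j/∂x_i - ∂f_i/∂x_j) dx_i ∧ dx_j:
  coeff of dx ∧ dy: 0
  coeff of dx ∧ dz: -2*x + 4*z
  coeff of dy ∧ dz: -2*y
Step 2: Apply d again to each 2-form coefficient. The only possible 3-form in R^3 is dx ∧ dy ∧ dz, with coefficient
  ∂(coeff of dy∧dz)/∂x - ∂(coeff of dx∧dz)/∂y + ∂(coeff of dx∧dy)/∂z
  = ∂/∂x (-2*y) - ∂/∂y (-2*x + 4*z) + ∂/∂z (0).
Each of these terms simplifies to sums of mixed partials that cancel in pairs. The result is 0 (by equality of mixed partials for smooth functions — Schwarz / Clairaut).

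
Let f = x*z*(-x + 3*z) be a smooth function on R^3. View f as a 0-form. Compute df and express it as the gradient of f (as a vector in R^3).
df = (z*(-2*x + 3*z)) dx + (0) dy + (x*(-x + 6*z)) dz; grad f = (z*(-2*x + 3*z), 0, x*(-x + 6*z))

For a 0-form f, d f = (∂f/∂x) dx + (∂f/∂y) dy + (∂f/∂z) dz. The components of the vector representation are exactly the entries of grad f in Cartesian coordinates:
  ∂f/∂x = z*(-2*x + 3*z)
  ∂f/∂y = 0
  ∂f/∂z = x*(-x + 6*z).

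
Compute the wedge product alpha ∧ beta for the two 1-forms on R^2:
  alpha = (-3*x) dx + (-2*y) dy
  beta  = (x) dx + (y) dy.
alpha ∧ beta = (-x*y) dx ∧ dy

Distribute the wedge, using dx_i ∧ dx_j = -dx_j ∧ dx_i and dx_i ∧ dx_i = 0. For each pair (i, j) with i < j, the coefficient of dx_i ∧ dx_j in alpha ∧ beta is (alpha_i * beta_j - alpha_j * beta_i). Collecting: alpha ∧ beta = (-x*y) dx ∧ dy.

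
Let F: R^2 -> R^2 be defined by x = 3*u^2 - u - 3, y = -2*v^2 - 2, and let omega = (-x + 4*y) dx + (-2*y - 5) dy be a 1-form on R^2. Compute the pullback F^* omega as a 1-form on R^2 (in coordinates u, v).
F^* omega = (-18*u^3 + 9*u^2 - 48*u*v^2 - 31*u + 8*v^2 + 5) du + (-16*v^3 + 4*v) dv

Using F^*(f dg) = (f ∘ F) d(g ∘ F), substitute each coordinate x_i by F_i(u, v) in f_i, and replace dx_i by d F_i = (∂F_i/∂u) du + (∂F_i/∂v) dv.
  For the x component: f_1(F) = -3*u^2 + u - 8*v^2 - 5; d F_1 = (6*u - 1) du + (0) dv
  For the y component: f_2(F) = 4*v^2 - 1; d F_2 = (0) du + (-4*v) dv
Combining and collecting du, dv coefficients:
  coeff of du: -18*u^3 + 9*u^2 - 48*u*v^2 - 31*u + 8*v^2 + 5
  coeff of dv: -16*v^3 + 4*v
F^* omega = (-18*u^3 + 9*u^2 - 48*u*v^2 - 31*u + 8*v^2 + 5) du + (-16*v^3 + 4*v) dv.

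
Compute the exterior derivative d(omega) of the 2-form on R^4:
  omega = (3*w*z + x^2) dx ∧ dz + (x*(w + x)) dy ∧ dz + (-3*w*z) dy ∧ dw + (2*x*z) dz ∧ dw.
d(omega) = (5*z) dx ∧ dz ∧ dw + (w + 2*x) dx ∧ dy ∧ dz + (3*w + x) dy ∧ dz ∧ dw

For a 2-form omega = sum_{i<j} g_{ij} dx_i ∧ dx_j, the exterior derivative is
  d(omega) = sum_{i<j} d(g_{ij}) ∧ dx_i ∧ dx_j = sum_{i<j, k} (∂g_{ij}/∂x_k) dx_k ∧ dx_i ∧ dx_j.
Expand each term, using dx_k ∧ dx_i ∧ dx_j = sgn(permutation) dx_{(a)} ∧ dx_{(b)} ∧ dx_{(c)} with (a < b < c) sorted:
  d(3*w*z + x^2) includes (∂/∂w)(3*w*z + x^2) dw = (3*z) dw, which multiplied by dx ∧ dz gives (3*z) dx ∧ dz ∧ dw
  d(x*(w + x)) includes (∂/∂x)(x*(w + x)) dx = (w + 2*x) dx, which multiplied by dy ∧ dz gives (w + 2*x) dx ∧ dy ∧ dz
  d(x*(w + x)) includes (∂/∂w)(x*(w + x)) dw = (x) dw, which multiplied by dy ∧ dz gives (x) dy ∧ dz ∧ dw
  d(-3*w*z) includes (∂/∂z)(-3*w*z) dz = (-3*w) dz, which multiplied by dy ∧ dw gives (3*w) dy ∧ dz ∧ dw
  d(2*x*z) includes (∂/∂x)(2*x*z) dx = (2*z) dx, which multiplied by dz ∧ dw gives (2*z) dx ∧ dz ∧ dw
Collecting like 3-forms: d(omega) = (5*z) dx ∧ dz ∧ dw + (w + 2*x) dx ∧ dy ∧ dz + (3*w + x) dy ∧ dz ∧ dw.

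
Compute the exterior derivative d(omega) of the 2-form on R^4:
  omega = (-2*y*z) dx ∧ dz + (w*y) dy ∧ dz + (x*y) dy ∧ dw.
d(omega) = (2*z) dx ∧ dy ∧ dz + (y) dy ∧ dz ∧ dw + (y) dx ∧ dy ∧ dw

For a 2-form omega = sum_{i<j} g_{ij} dx_i ∧ dx_j, the exterior derivative is
  d(omega) = sum_{i<j} d(g_{ij}) ∧ dx_i ∧ dx_j = sum_{i<j, k} (∂g_{ij}/∂x_k) dx_k ∧ dx_i ∧ dx_j.
Expand each term, using dx_k ∧ dx_i ∧ dx_j = sgn(permutation) dx_{(a)} ∧ dx_{(b)} ∧ dx_{(c)} with (a < b < c) sorted:
  d(-2*y*z) includes (∂/∂y)(-2*y*z) dy = (-2*z) dy, which multiplied by dx ∧ dz gives (2*z) dx ∧ dy ∧ dz
  d(w*y) includes (∂/∂w)(w*y) dw = (y) dw, which multiplied by dy ∧ dz gives (y) dy ∧ dz ∧ dw
  d(x*y) includes (∂/∂x)(x*y) dx = (y) dx, which multiplied by dy ∧ dw gives (y) dx ∧ dy ∧ dw
Collecting like 3-forms: d(omega) = (2*z) dx ∧ dy ∧ dz + (y) dy ∧ dz ∧ dw + (y) dx ∧ dy ∧ dw.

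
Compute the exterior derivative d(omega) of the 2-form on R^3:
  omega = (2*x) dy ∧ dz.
d(omega) = (2) dx ∧ dy ∧ dz

For a 2-form omega = sum_{i<j} g_{ij} dx_i ∧ dx_j, the exterior derivative is
  d(omega) = sum_{i<j} d(g_{ij}) ∧ dx_i ∧ dx_j = sum_{i<j, k} (∂g_{ij}/∂x_k) dx_k ∧ dx_i ∧ dx_j.
Expand each term, using dx_k ∧ dx_i ∧ dx_j = sgn(permutation) dx_{(a)} ∧ dx_{(b)} ∧ dx_{(c)} with (a < b < c) sorted:
  d(2*x) includes (∂/∂x)(2*x) dx = (2) dx, which multiplied by dy ∧ dz gives (2) dx ∧ dy ∧ dz
Collecting like 3-forms: d(omega) = (2) dx ∧ dy ∧ dz.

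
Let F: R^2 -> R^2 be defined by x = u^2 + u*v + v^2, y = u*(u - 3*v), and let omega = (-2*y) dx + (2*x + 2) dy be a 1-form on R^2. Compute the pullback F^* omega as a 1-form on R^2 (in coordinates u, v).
F^* omega = (8*u^2*v + 4*u*v^2 + 4*u - 6*v^3 - 6*v) du + (2*u*(-4*u^2 - 2*u*v + 3*v^2 - 3)) dv

Using F^*(f dg) = (f ∘ F) d(g ∘ F), substitute each coordinate x_i by F_i(u, v) in f_i, and replace dx_i by d F_i = (∂F_i/∂u) du + (∂F_i/∂v) dv.
  For the x component: f_1(F) = 2*u*(-u + 3*v); d F_1 = (2*u + v) du + (u + 2*v) dv
  For the y component: f_2(F) = 2*u^2 + 2*u*v + 2*v^2 + 2; d F_2 = (2*u - 3*v) du + (-3*u) dv
Combining and collecting du, dv coefficients:
  coeff of du: 8*u^2*v + 4*u*v^2 + 4*u - 6*v^3 - 6*v
  coeff of dv: 2*u*(-4*u^2 - 2*u*v + 3*v^2 - 3)
F^* omega = (8*u^2*v + 4*u*v^2 + 4*u - 6*v^3 - 6*v) du + (2*u*(-4*u^2 - 2*u*v + 3*v^2 - 3)) dv.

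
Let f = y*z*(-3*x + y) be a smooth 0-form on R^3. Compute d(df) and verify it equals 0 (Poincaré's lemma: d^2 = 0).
d(df) = 0

Step 1: df = sum_i (∂f/∂x_i) dx_i = (-3*y*z) dx + (z*(-3*x + 2*y)) dy + (y*(-3*x + y)) dz.
Step 2: Apply d again. Using the 1-form formula, the coefficient of dx ∧ dy in d(df) is ∂^2 f/∂x ∂y - ∂^2 f/∂y ∂x = (-3*z) - (-3*z) = 0 (equality of mixed partials for smooth f).
Similarly for dx ∧ dz and dy ∧ dz — all coefficients vanish. So d(df) = 0.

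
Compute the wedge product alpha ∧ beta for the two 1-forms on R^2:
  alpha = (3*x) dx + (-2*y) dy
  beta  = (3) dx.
alpha ∧ beta = (6*y) dx ∧ dy

Distribute the wedge, using dx_i ∧ dx_j = -dx_j ∧ dx_i and dx_i ∧ dx_i = 0. For each pair (i, j) with i < j, the coefficient of dx_i ∧ dx_j in alpha ∧ beta is (alpha_i * beta_j - alpha_j * beta_i). Collecting: alpha ∧ beta = (6*y) dx ∧ dy.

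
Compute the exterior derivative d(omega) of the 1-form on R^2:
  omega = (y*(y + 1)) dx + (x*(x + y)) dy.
d(omega) = (2*x - y - 1) dx ∧ dy

For a 1-form omega = sum_i f_i dx_i, the exterior derivative is
  d(omega) = sum_{i < j} (∂f_j/∂x_i - ∂f_i/∂x_j) dx_i ∧ dx_j.
  coefficient of dx ∧ dy: ∂f_2/∂x - ∂f_1/∂y = ∂(x*(x + y))/∂x - ∂(y*(y + 1))/∂y = 2*x - y - 1
Assembling: d(omega) = (2*x - y - 1) dx ∧ dy.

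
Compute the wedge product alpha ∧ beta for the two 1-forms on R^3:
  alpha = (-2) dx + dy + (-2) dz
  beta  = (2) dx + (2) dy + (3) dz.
alpha ∧ beta = (-6) dx ∧ dy + (-2) dx ∧ dz + (7) dy ∧ dz

Distribute the wedge, using dx_i ∧ dx_j = -dx_j ∧ dx_i and dx_i ∧ dx_i = 0. For each pair (i, j) with i < j, the coefficient of dx_i ∧ dx_j in alpha ∧ beta is (alpha_i * beta_j - alpha_j * beta_i). Collecting: alpha ∧ beta = (-6) dx ∧ dy + (-2) dx ∧ dz + (7) dy ∧ dz.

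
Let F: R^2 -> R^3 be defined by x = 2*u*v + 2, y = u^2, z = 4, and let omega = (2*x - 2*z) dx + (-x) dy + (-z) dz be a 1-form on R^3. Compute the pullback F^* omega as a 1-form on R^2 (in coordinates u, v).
F^* omega = (-4*u^2*v + 8*u*v^2 - 4*u - 8*v) du + (8*u*(u*v - 1)) dv

Using F^*(f dg) = (f ∘ F) d(g ∘ F), substitute each coordinate x_i by F_i(u, v) in f_i, and replace dx_i by d F_i = (∂F_i/∂u) du + (∂F_i/∂v) dv.
  For the x component: f_1(F) = 4*u*v - 4; d F_1 = (2*v) du + (2*u) dv
  For the y component: f_2(F) = -2*u*v - 2; d F_2 = (2*u) du + (0) dv
  For the z component: f_3(F) = -4; d F_3 = (0) du + (0) dv
Combining and collecting du, dv coefficients:
  coeff of du: -4*u^2*v + 8*u*v^2 - 4*u - 8*v
  coeff of dv: 8*u*(u*v - 1)
F^* omega = (-4*u^2*v + 8*u*v^2 - 4*u - 8*v) du + (8*u*(u*v - 1)) dv.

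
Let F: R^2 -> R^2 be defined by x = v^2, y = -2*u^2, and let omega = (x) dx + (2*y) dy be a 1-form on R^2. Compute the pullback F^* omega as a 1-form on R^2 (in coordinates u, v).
F^* omega = (16*u^3) du + (2*v^3) dv

Using F^*(f dg) = (f ∘ F) d(g ∘ F), substitute each coordinate x_i by F_i(u, v) in f_i, and replace dx_i by d F_i = (∂F_i/∂u) du + (∂F_i/∂v) dv.
  For the x component: f_1(F) = v^2; d F_1 = (0) du + (2*v) dv
  For the y component: f_2(F) = -4*u^2; d F_2 = (-4*u) du + (0) dv
Combining and collecting du, dv coefficients:
  coeff of du: 16*u^3
  coeff of dv: 2*v^3
F^* omega = (16*u^3) du + (2*v^3) dv.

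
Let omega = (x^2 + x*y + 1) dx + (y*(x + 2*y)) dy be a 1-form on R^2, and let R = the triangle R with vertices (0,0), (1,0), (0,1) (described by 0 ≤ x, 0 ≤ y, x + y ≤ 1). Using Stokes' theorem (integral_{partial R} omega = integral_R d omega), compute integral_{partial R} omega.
integral_(partial R) omega = 0

Stokes: integral_partial_R omega = integral_R d omega with d omega = (∂Q/∂x - ∂P/∂y) dx ∧ dy.
  ∂Q/∂x = y
  ∂P/∂y = x
  integrand = ∂Q/∂x - ∂P/∂y = -x + y.
Integrating over R: integral_0^1 integral_0^{1-x} (-x + y) dy dx = 0.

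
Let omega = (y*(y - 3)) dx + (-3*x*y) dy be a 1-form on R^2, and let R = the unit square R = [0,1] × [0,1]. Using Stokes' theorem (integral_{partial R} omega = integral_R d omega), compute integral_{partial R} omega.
integral_(partial R) omega = 1/2

Stokes: integral_partial_R omega = integral_R d omega with d omega = (∂Q/∂x - ∂P/∂y) dx ∧ dy.
  ∂Q/∂x = -3*y
  ∂P/∂y = 2*y - 3
  integrand = ∂Q/∂x - ∂P/∂y = 3 - 5*y.
Integrating over R: integral_0^1 integral_0^1 (3 - 5*y) dx dy = 1/2.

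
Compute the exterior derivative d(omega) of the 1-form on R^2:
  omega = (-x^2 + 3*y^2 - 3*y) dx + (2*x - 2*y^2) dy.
d(omega) = (5 - 6*y) dx ∧ dy

For a 1-form omega = sum_i f_i dx_i, the exterior derivative is
  d(omega) = sum_{i < j} (∂f_j/∂x_i - ∂f_i/∂x_j) dx_i ∧ dx_j.
  coefficient of dx ∧ dy: ∂f_2/∂x - ∂f_1/∂y = ∂(2*x - 2*y^2)/∂x - ∂(-x^2 + 3*y^2 - 3*y)/∂y = 5 - 6*y
Assembling: d(omega) = (5 - 6*y) dx ∧ dy.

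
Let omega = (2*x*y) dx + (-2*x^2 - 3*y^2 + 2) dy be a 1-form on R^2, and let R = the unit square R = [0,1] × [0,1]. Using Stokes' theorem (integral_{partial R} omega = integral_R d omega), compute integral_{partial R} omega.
integral_(partial R) omega = -3

Stokes: integral_partial_R omega = integral_R d omega with d omega = (∂Q/∂x - ∂P/∂y) dx ∧ dy.
  ∂Q/∂x = -4*x
  ∂P/∂y = 2*x
  integrand = ∂Q/∂x - ∂P/∂y = -6*x.
Integrating over R: integral_0^1 integral_0^1 (-6*x) dx dy = -3.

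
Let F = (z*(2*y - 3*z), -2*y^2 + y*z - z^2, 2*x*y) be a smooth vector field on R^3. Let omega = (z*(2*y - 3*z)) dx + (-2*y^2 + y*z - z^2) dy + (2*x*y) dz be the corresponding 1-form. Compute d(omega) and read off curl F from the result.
d(omega) = (2*x - y + 2*z) dy ∧ dz + (-6*z) dz ∧ dx + (-2*z) dx ∧ dy; curl F = (2*x - y + 2*z, -6*z, -2*z)

d omega = sum_{i<j} (∂f_j/∂x_i - ∂f_i/∂x_j) dx_i ∧ dx_j. Under the identification (dy ∧ dz, dz ∧ dx, dx ∧ dy) ↔ (e_x, e_y, e_z), the coefficients are exactly the components of curl F. Compute:
  ∂R/∂y - ∂Q/∂z = (2*x) - (y - 2*z) = 2*x - y + 2*z
  ∂P/∂z - ∂R/∂x = (2*y - 6*z) - (2*y) = -6*z
  ∂Q/∂x - ∂P/∂y = (0) - (2*z) = -2*z.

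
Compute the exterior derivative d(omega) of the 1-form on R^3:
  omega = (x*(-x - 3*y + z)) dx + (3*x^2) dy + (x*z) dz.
d(omega) = (9*x) dx ∧ dy + (-x + z) dx ∧ dz

For a 1-form omega = sum_i f_i dx_i, the exterior derivative is
  d(omega) = sum_{i < j} (∂f_j/∂x_i - ∂f_i/∂x_j) dx_i ∧ dx_j.
  coefficient of dx ∧ dy: ∂f_2/∂x - ∂f_1/∂y = ∂(3*x^2)/∂x - ∂(x*(-x - 3*y + z))/∂y = 9*x
  coefficient of dx ∧ dz: ∂f_3/∂x - ∂f_1/∂z = ∂(x*z)/∂x - ∂(x*(-x - 3*y + z))/∂z = -x + z
Assembling: d(omega) = (9*x) dx ∧ dy + (-x + z) dx ∧ dz.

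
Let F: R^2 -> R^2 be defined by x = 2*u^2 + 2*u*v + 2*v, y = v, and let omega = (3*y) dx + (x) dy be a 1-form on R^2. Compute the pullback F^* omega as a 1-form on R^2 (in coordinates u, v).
F^* omega = (6*v*(2*u + v)) du + (2*u^2 + 8*u*v + 8*v) dv

Using F^*(f dg) = (f ∘ F) d(g ∘ F), substitute each coordinate x_i by F_i(u, v) in f_i, and replace dx_i by d F_i = (∂F_i/∂u) du + (∂F_i/∂v) dv.
  For the x component: f_1(F) = 3*v; d F_1 = (4*u + 2*v) du + (2*u + 2) dv
  For the y component: f_2(F) = 2*u^2 + 2*u*v + 2*v; d F_2 = (0) du + (1) dv
Combining and collecting du, dv coefficients:
  coeff of du: 6*v*(2*u + v)
  coeff of dv: 2*u^2 + 8*u*v + 8*v
F^* omega = (6*v*(2*u + v)) du + (2*u^2 + 8*u*v + 8*v) dv.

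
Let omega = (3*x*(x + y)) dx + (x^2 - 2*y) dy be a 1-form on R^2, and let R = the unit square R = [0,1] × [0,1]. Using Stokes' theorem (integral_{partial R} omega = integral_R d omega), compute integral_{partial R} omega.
integral_(partial R) omega = -1/2

Stokes: integral_partial_R omega = integral_R d omega with d omega = (∂Q/∂x - ∂P/∂y) dx ∧ dy.
  ∂Q/∂x = 2*x
  ∂P/∂y = 3*x
  integrand = ∂Q/∂x - ∂P/∂y = -x.
Integrating over R: integral_0^1 integral_0^1 (-x) dx dy = -1/2.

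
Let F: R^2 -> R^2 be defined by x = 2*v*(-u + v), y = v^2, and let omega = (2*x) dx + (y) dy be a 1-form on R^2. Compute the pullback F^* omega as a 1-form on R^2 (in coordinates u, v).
F^* omega = (8*v^2*(u - v)) du + (2*v*(4*u^2 - 12*u*v + 9*v^2)) dv

Using F^*(f dg) = (f ∘ F) d(g ∘ F), substitute each coordinate x_i by F_i(u, v) in f_i, and replace dx_i by d F_i = (∂F_i/∂u) du + (∂F_i/∂v) dv.
  For the x component: f_1(F) = 4*v*(-u + v); d F_1 = (-2*v) du + (-2*u + 4*v) dv
  For the y component: f_2(F) = v^2; d F_2 = (0) du + (2*v) dv
Combining and collecting du, dv coefficients:
  coeff of du: 8*v^2*(u - v)
  coeff of dv: 2*v*(4*u^2 - 12*u*v + 9*v^2)
F^* omega = (8*v^2*(u - v)) du + (2*v*(4*u^2 - 12*u*v + 9*v^2)) dv.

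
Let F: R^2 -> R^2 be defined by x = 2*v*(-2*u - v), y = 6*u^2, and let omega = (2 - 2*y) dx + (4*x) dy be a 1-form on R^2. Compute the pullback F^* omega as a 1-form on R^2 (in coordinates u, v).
F^* omega = (8*v*(-18*u^2 - 12*u*v - 1)) du + (48*u^3 + 48*u^2*v - 8*u - 8*v) dv

Using F^*(f dg) = (f ∘ F) d(g ∘ F), substitute each coordinate x_i by F_i(u, v) in f_i, and replace dx_i by d F_i = (∂F_i/∂u) du + (∂F_i/∂v) dv.
  For the x component: f_1(F) = 2 - 12*u^2; d F_1 = (-4*v) du + (-4*u - 4*v) dv
  For the y component: f_2(F) = 8*v*(-2*u - v); d F_2 = (12*u) du + (0) dv
Combining and collecting du, dv coefficients:
  coeff of du: 8*v*(-18*u^2 - 12*u*v - 1)
  coeff of dv: 48*u^3 + 48*u^2*v - 8*u - 8*v
F^* omega = (8*v*(-18*u^2 - 12*u*v - 1)) du + (48*u^3 + 48*u^2*v - 8*u - 8*v) dv.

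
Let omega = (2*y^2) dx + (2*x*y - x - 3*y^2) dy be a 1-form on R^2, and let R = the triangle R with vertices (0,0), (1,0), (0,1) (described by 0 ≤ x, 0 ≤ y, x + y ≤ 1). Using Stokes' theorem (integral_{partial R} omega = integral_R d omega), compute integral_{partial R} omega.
integral_(partial R) omega = -5/6

Stokes: integral_partial_R omega = integral_R d omega with d omega = (∂Q/∂x - ∂P/∂y) dx ∧ dy.
  ∂Q/∂x = 2*y - 1
  ∂P/∂y = 4*y
  integrand = ∂Q/∂x - ∂P/∂y = -2*y - 1.
Integrating over R: integral_0^1 integral_0^{1-x} (-2*y - 1) dy dx = -5/6.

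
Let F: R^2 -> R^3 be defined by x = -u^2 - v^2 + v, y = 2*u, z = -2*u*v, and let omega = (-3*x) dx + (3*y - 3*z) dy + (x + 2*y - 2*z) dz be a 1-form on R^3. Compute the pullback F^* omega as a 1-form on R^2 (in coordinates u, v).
F^* omega = (-6*u^3 + 2*u^2*v - 14*u*v^2 + 10*u*v + 12*u + 2*v^3 - 2*v^2) du + (2*u^3 - 14*u^2*v - 5*u^2 + 2*u*v^2 - 2*u*v - 6*v^3 + 9*v^2 - 3*v) dv

Using F^*(f dg) = (f ∘ F) d(g ∘ F), substitute each coordinate x_i by F_i(u, v) in f_i, and replace dx_i by d F_i = (∂F_i/∂u) du + (∂F_i/∂v) dv.
  For the x component: f_1(F) = 3*u^2 + 3*v^2 - 3*v; d F_1 = (-2*u) du + (1 - 2*v) dv
  For the y component: f_2(F) = 6*u*(v + 1); d F_2 = (2) du + (0) dv
  For the z component: f_3(F) = -u^2 + 4*u*v + 4*u - v^2 + v; d F_3 = (-2*v) du + (-2*u) dv
Combining and collecting du, dv coefficients:
  coeff of du: -6*u^3 + 2*u^2*v - 14*u*v^2 + 10*u*v + 12*u + 2*v^3 - 2*v^2
  coeff of dv: 2*u^3 - 14*u^2*v - 5*u^2 + 2*u*v^2 - 2*u*v - 6*v^3 + 9*v^2 - 3*v
F^* omega = (-6*u^3 + 2*u^2*v - 14*u*v^2 + 10*u*v + 12*u + 2*v^3 - 2*v^2) du + (2*u^3 - 14*u^2*v - 5*u^2 + 2*u*v^2 - 2*u*v - 6*v^3 + 9*v^2 - 3*v) dv.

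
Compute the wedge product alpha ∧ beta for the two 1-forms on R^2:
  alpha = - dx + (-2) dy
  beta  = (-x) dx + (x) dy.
alpha ∧ beta = (-3*x) dx ∧ dy

Distribute the wedge, using dx_i ∧ dx_j = -dx_j ∧ dx_i and dx_i ∧ dx_i = 0. For each pair (i, j) with i < j, the coefficient of dx_i ∧ dx_j in alpha ∧ beta is (alpha_i * beta_j - alpha_j * beta_i). Collecting: alpha ∧ beta = (-3*x) dx ∧ dy.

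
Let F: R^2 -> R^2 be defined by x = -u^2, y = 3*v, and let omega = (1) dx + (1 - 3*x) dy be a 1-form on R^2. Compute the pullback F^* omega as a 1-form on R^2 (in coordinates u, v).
F^* omega = (-2*u) du + (9*u^2 + 3) dv

Using F^*(f dg) = (f ∘ F) d(g ∘ F), substitute each coordinate x_i by F_i(u, v) in f_i, and replace dx_i by d F_i = (∂F_i/∂u) du + (∂F_i/∂v) dv.
  For the x component: f_1(F) = 1; d F_1 = (-2*u) du + (0) dv
  For the y component: f_2(F) = 3*u^2 + 1; d F_2 = (0) du + (3) dv
Combining and collecting du, dv coefficients:
  coeff of du: -2*u
  coeff of dv: 9*u^2 + 3
F^* omega = (-2*u) du + (9*u^2 + 3) dv.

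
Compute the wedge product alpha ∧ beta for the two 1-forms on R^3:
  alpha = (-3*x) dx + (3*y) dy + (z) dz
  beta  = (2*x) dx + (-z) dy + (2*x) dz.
alpha ∧ beta = (3*x*(-2*y + z)) dx ∧ dy + (-2*x*(3*x + z)) dx ∧ dz + (6*x*y + z^2) dy ∧ dz

Distribute the wedge, using dx_i ∧ dx_j = -dx_j ∧ dx_i and dx_i ∧ dx_i = 0. For each pair (i, j) with i < j, the coefficient of dx_i ∧ dx_j in alpha ∧ beta is (alpha_i * beta_j - alpha_j * beta_i). Collecting: alpha ∧ beta = (3*x*(-2*y + z)) dx ∧ dy + (-2*x*(3*x + z)) dx ∧ dz + (6*x*y + z^2) dy ∧ dz.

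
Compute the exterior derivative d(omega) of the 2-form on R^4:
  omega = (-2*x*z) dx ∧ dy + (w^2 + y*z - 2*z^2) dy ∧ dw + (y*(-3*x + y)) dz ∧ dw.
d(omega) = (-2*x) dx ∧ dy ∧ dz + (-3*x + y + 4*z) dy ∧ dz ∧ dw + (-3*y) dx ∧ dz ∧ dw

For a 2-form omega = sum_{i<j} g_{ij} dx_i ∧ dx_j, the exterior derivative is
  d(omega) = sum_{i<j} d(g_{ij}) ∧ dx_i ∧ dx_j = sum_{i<j, k} (∂g_{ij}/∂x_k) dx_k ∧ dx_i ∧ dx_j.
Expand each term, using dx_k ∧ dx_i ∧ dx_j = sgn(permutation) dx_{(a)} ∧ dx_{(b)} ∧ dx_{(c)} with (a < b < c) sorted:
  d(-2*x*z) includes (∂/∂z)(-2*x*z) dz = (-2*x) dz, which multiplied by dx ∧ dy gives (-2*x) dx ∧ dy ∧ dz
  d(w^2 + y*z - 2*z^2) includes (∂/∂z)(w^2 + y*z - 2*z^2) dz = (y - 4*z) dz, which multiplied by dy ∧ dw gives (-y + 4*z) dy ∧ dz ∧ dw
  d(y*(-3*x + y)) includes (∂/∂x)(y*(-3*x + y)) dx = (-3*y) dx, which multiplied by dz ∧ dw gives (-3*y) dx ∧ dz ∧ dw
  d(y*(-3*x + y)) includes (∂/∂y)(y*(-3*x + y)) dy = (-3*x + 2*y) dy, which multiplied by dz ∧ dw gives (-3*x + 2*y) dy ∧ dz ∧ dw
Collecting like 3-forms: d(omega) = (-2*x) dx ∧ dy ∧ dz + (-3*x + y + 4*z) dy ∧ dz ∧ dw + (-3*y) dx ∧ dz ∧ dw.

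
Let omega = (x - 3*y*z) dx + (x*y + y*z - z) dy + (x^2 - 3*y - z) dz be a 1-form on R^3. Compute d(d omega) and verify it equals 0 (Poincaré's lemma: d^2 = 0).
d(d omega) = 0

Step 1: d omega = sum_{i<j} (∂f_j/∂x_i - ∂f_i/∂x_j) dx_i ∧ dx_j:
  coeff of dx ∧ dy: y + 3*z
  coeff of dx ∧ dz: 2*x + 3*y
  coeff of dy ∧ dz: -y - 2
Step 2: Apply d again to each 2-form coefficient. The only possible 3-form in R^3 is dx ∧ dy ∧ dz, with coefficient
  ∂(coeff of dy∧dz)/∂x - ∂(coeff of dx∧dz)/∂y + ∂(coeff of dx∧dy)/∂z
  = ∂/∂x (-y - 2) - ∂/∂y (2*x + 3*y) + ∂/∂z (y + 3*z).
Each of these terms simplifies to sums of mixed partials that cancel in pairs. The result is 0 (by equality of mixed partials for smooth functions — Schwarz / Clairaut).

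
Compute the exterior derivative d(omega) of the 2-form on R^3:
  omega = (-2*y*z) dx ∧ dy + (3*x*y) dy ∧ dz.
d(omega) = (y) dx ∧ dy ∧ dz

For a 2-form omega = sum_{i<j} g_{ij} dx_i ∧ dx_j, the exterior derivative is
  d(omega) = sum_{i<j} d(g_{ij}) ∧ dx_i ∧ dx_j = sum_{i<j, k} (∂g_{ij}/∂x_k) dx_k ∧ dx_i ∧ dx_j.
Expand each term, using dx_k ∧ dx_i ∧ dx_j = sgn(permutation) dx_{(a)} ∧ dx_{(b)} ∧ dx_{(c)} with (a < b < c) sorted:
  d(-2*y*z) includes (∂/∂z)(-2*y*z) dz = (-2*y) dz, which multiplied by dx ∧ dy gives (-2*y) dx ∧ dy ∧ dz
  d(3*x*y) includes (∂/∂x)(3*x*y) dx = (3*y) dx, which multiplied by dy ∧ dz gives (3*y) dx ∧ dy ∧ dz
Collecting like 3-forms: d(omega) = (y) dx ∧ dy ∧ dz.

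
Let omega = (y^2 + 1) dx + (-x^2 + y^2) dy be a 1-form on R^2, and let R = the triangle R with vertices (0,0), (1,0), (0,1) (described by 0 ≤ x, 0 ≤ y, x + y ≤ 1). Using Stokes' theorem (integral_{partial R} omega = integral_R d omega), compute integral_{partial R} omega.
integral_(partial R) omega = -2/3

Stokes: integral_partial_R omega = integral_R d omega with d omega = (∂Q/∂x - ∂P/∂y) dx ∧ dy.
  ∂Q/∂x = -2*x
  ∂P/∂y = 2*y
  integrand = ∂Q/∂x - ∂P/∂y = -2*x - 2*y.
Integrating over R: integral_0^1 integral_0^{1-x} (-2*x - 2*y) dy dx = -2/3.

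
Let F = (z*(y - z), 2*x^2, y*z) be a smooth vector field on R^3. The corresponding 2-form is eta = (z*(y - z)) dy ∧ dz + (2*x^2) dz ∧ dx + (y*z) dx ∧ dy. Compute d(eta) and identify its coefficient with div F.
d(eta) = (y) dx ∧ dy ∧ dz; div F = y

For a 2-form in R^3 of the form above, applying d gives a 3-form with coefficient ∂P/∂x + ∂Q/∂y + ∂R/∂z:
  ∂P/∂x = 0
  ∂Q/∂y = 0
  ∂R/∂z = y
Sum = y, which is exactly div F.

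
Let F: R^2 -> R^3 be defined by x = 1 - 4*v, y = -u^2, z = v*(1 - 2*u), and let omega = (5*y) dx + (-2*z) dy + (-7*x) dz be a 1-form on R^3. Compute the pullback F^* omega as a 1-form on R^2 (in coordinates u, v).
F^* omega = (2*v*(-4*u^2 + 2*u - 28*v + 7)) du + (20*u^2 - 56*u*v + 14*u + 28*v - 7) dv

Using F^*(f dg) = (f ∘ F) d(g ∘ F), substitute each coordinate x_i by F_i(u, v) in f_i, and replace dx_i by d F_i = (∂F_i/∂u) du + (∂F_i/∂v) dv.
  For the x component: f_1(F) = -5*u^2; d F_1 = (0) du + (-4) dv
  For the y component: f_2(F) = 2*v*(2*u - 1); d F_2 = (-2*u) du + (0) dv
  For the z component: f_3(F) = 28*v - 7; d F_3 = (-2*v) du + (1 - 2*u) dv
Combining and collecting du, dv coefficients:
  coeff of du: 2*v*(-4*u^2 + 2*u - 28*v + 7)
  coeff of dv: 20*u^2 - 56*u*v + 14*u + 28*v - 7
F^* omega = (2*v*(-4*u^2 + 2*u - 28*v + 7)) du + (20*u^2 - 56*u*v + 14*u + 28*v - 7) dv.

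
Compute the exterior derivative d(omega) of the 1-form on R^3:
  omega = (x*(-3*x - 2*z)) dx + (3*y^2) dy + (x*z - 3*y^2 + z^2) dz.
d(omega) = (2*x + z) dx ∧ dz + (-6*y) dy ∧ dz

For a 1-form omega = sum_i f_i dx_i, the exterior derivative is
  d(omega) = sum_{i < j} (∂f_j/∂x_i - ∂f_i/∂x_j) dx_i ∧ dx_j.
  coefficient of dx ∧ dz: ∂f_3/∂x - ∂f_1/∂z = ∂(x*z - 3*y^2 + z^2)/∂x - ∂(x*(-3*x - 2*z))/∂z = 2*x + z
  coefficient of dy ∧ dz: ∂f_3/∂y - ∂f_2/∂z = ∂(x*z - 3*y^2 + z^2)/∂y - ∂(3*y^2)/∂z = -6*y
Assembling: d(omega) = (2*x + z) dx ∧ dz + (-6*y) dy ∧ dz.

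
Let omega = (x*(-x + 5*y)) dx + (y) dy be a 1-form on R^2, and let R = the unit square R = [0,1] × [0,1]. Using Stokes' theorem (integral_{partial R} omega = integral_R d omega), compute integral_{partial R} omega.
integral_(partial R) omega = -5/2

Stokes: integral_partial_R omega = integral_R d omega with d omega = (∂Q/∂x - ∂P/∂y) dx ∧ dy.
  ∂Q/∂x = 0
  ∂P/∂y = 5*x
  integrand = ∂Q/∂x - ∂P/∂y = -5*x.
Integrating over R: integral_0^1 integral_0^1 (-5*x) dx dy = -5/2.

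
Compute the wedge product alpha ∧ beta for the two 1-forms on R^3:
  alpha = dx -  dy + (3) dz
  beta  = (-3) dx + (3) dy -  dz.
alpha ∧ beta = (8) dx ∧ dz + (-8) dy ∧ dz

Distribute the wedge, using dx_i ∧ dx_j = -dx_j ∧ dx_i and dx_i ∧ dx_i = 0. For each pair (i, j) with i < j, the coefficient of dx_i ∧ dx_j in alpha ∧ beta is (alpha_i * beta_j - alpha_j * beta_i). Collecting: alpha ∧ beta = (8) dx ∧ dz + (-8) dy ∧ dz.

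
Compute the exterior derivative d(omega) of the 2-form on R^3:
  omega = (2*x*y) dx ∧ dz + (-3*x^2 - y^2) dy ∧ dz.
d(omega) = (-8*x) dx ∧ dy ∧ dz

For a 2-form omega = sum_{i<j} g_{ij} dx_i ∧ dx_j, the exterior derivative is
  d(omega) = sum_{i<j} d(g_{ij}) ∧ dx_i ∧ dx_j = sum_{i<j, k} (∂g_{ij}/∂x_k) dx_k ∧ dx_i ∧ dx_j.
Expand each term, using dx_k ∧ dx_i ∧ dx_j = sgn(permutation) dx_{(a)} ∧ dx_{(b)} ∧ dx_{(c)} with (a < b < c) sorted:
  d(2*x*y) includes (∂/∂y)(2*x*y) dy = (2*x) dy, which multiplied by dx ∧ dz gives (-2*x) dx ∧ dy ∧ dz
  d(-3*x^2 - y^2) includes (∂/∂x)(-3*x^2 - y^2) dx = (-6*x) dx, which multiplied by dy ∧ dz gives (-6*x) dx ∧ dy ∧ dz
Collecting like 3-forms: d(omega) = (-8*x) dx ∧ dy ∧ dz.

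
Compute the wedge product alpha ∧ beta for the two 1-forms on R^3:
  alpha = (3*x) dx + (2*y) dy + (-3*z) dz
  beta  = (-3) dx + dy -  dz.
alpha ∧ beta = (3*x + 6*y) dx ∧ dy + (-3*x - 9*z) dx ∧ dz + (-2*y + 3*z) dy ∧ dz

Distribute the wedge, using dx_i ∧ dx_j = -dx_j ∧ dx_i and dx_i ∧ dx_i = 0. For each pair (i, j) with i < j, the coefficient of dx_i ∧ dx_j in alpha ∧ beta is (alpha_i * beta_j - alpha_j * beta_i). Collecting: alpha ∧ beta = (3*x + 6*y) dx ∧ dy + (-3*x - 9*z) dx ∧ dz + (-2*y + 3*z) dy ∧ dz.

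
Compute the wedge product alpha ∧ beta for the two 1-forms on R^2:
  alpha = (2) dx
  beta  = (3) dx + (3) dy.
alpha ∧ beta = (6) dx ∧ dy

Distribute the wedge, using dx_i ∧ dx_j = -dx_j ∧ dx_i and dx_i ∧ dx_i = 0. For each pair (i, j) with i < j, the coefficient of dx_i ∧ dx_j in alpha ∧ beta is (alpha_i * beta_j - alpha_j * beta_i). Collecting: alpha ∧ beta = (6) dx ∧ dy.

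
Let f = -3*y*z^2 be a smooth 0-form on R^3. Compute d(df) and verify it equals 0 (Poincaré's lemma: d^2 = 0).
d(df) = 0

Step 1: df = sum_i (∂f/∂x_i) dx_i = (0) dx + (-3*z^2) dy + (-6*y*z) dz.
Step 2: Apply d again. Using the 1-form formula, the coefficient of dx ∧ dy in d(df) is ∂^2 f/∂x ∂y - ∂^2 f/∂y ∂x = (0) - (0) = 0 (equality of mixed partials for smooth f).
Similarly for dx ∧ dz and dy ∧ dz — all coefficients vanish. So d(df) = 0.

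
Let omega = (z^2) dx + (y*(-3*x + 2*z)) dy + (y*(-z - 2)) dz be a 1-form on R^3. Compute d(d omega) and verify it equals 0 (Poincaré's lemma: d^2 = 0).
d(d omega) = 0

Step 1: d omega = sum_{i<j} (∂f_j/∂x_i - ∂f_i/∂x_j) dx_i ∧ dx_j:
  coeff of dx ∧ dy: -3*y
  coeff of dx ∧ dz: -2*z
  coeff of dy ∧ dz: -2*y - z - 2
Step 2: Apply d again to each 2-form coefficient. The only possible 3-form in R^3 is dx ∧ dy ∧ dz, with coefficient
  ∂(coeff of dy∧dz)/∂x - ∂(coeff of dx∧dz)/∂y + ∂(coeff of dx∧dy)/∂z
  = ∂/∂x (-2*y - z - 2) - ∂/∂y (-2*z) + ∂/∂z (-3*y).
Each of these terms simplifies to sums of mixed partials that cancel in pairs. The result is 0 (by equality of mixed partials for smooth functions — Schwarz / Clairaut).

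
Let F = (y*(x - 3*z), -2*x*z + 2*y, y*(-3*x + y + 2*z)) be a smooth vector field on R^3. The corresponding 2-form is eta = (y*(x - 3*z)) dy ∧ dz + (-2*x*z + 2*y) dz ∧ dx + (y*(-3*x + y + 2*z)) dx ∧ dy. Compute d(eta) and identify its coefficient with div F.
d(eta) = (3*y + 2) dx ∧ dy ∧ dz; div F = 3*y + 2

For a 2-form in R^3 of the form above, applying d gives a 3-form with coefficient ∂P/∂x + ∂Q/∂y + ∂R/∂z:
  ∂P/∂x = y
  ∂Q/∂y = 2
  ∂R/∂z = 2*y
Sum = 3*y + 2, which is exactly div F.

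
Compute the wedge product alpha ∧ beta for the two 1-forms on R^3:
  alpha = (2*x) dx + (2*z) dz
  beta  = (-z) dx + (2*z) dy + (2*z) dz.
alpha ∧ beta = (4*x*z) dx ∧ dy + (2*z*(2*x + z)) dx ∧ dz + (-4*z^2) dy ∧ dz

Distribute the wedge, using dx_i ∧ dx_j = -dx_j ∧ dx_i and dx_i ∧ dx_i = 0. For each pair (i, j) with i < j, the coefficient of dx_i ∧ dx_j in alpha ∧ beta is (alpha_i * beta_j - alpha_j * beta_i). Collecting: alpha ∧ beta = (4*x*z) dx ∧ dy + (2*z*(2*x + z)) dx ∧ dz + (-4*z^2) dy ∧ dz.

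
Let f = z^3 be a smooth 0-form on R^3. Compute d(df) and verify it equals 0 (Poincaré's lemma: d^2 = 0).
d(df) = 0

Step 1: df = sum_i (∂f/∂x_i) dx_i = (0) dx + (0) dy + (3*z^2) dz.
Step 2: Apply d again. Using the 1-form formula, the coefficient of dx ∧ dy in d(df) is ∂^2 f/∂x ∂y - ∂^2 f/∂y ∂x = (0) - (0) = 0 (equality of mixed partials for smooth f).
Similarly for dx ∧ dz and dy ∧ dz — all coefficients vanish. So d(df) = 0.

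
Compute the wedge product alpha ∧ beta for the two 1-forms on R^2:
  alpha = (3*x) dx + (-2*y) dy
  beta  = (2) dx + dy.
alpha ∧ beta = (3*x + 4*y) dx ∧ dy

Distribute the wedge, using dx_i ∧ dx_j = -dx_j ∧ dx_i and dx_i ∧ dx_i = 0. For each pair (i, j) with i < j, the coefficient of dx_i ∧ dx_j in alpha ∧ beta is (alpha_i * beta_j - alpha_j * beta_i). Collecting: alpha ∧ beta = (3*x + 4*y) dx ∧ dy.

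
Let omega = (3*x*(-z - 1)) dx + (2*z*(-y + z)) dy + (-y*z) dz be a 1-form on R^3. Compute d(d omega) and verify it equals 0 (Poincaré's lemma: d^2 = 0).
d(d omega) = 0

Step 1: d omega = sum_{i<j} (∂f_j/∂x_i - ∂f_i/∂x_j) dx_i ∧ dx_j:
  coeff of dx ∧ dy: 0
  coeff of dx ∧ dz: 3*x
  coeff of dy ∧ dz: 2*y - 5*z
Step 2: Apply d again to each 2-form coefficient. The only possible 3-form in R^3 is dx ∧ dy ∧ dz, with coefficient
  ∂(coeff of dy∧dz)/∂x - ∂(coeff of dx∧dz)/∂y + ∂(coeff of dx∧dy)/∂z
  = ∂/∂x (2*y - 5*z) - ∂/∂y (3*x) + ∂/∂z (0).
Each of these terms simplifies to sums of mixed partials that cancel in pairs. The result is 0 (by equality of mixed partials for smooth functions — Schwarz / Clairaut).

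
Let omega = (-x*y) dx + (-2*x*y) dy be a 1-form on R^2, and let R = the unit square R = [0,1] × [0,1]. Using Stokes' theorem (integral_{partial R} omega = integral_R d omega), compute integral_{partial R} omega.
integral_(partial R) omega = -1/2

Stokes: integral_partial_R omega = integral_R d omega with d omega = (∂Q/∂x - ∂P/∂y) dx ∧ dy.
  ∂Q/∂x = -2*y
  ∂P/∂y = -x
  integrand = ∂Q/∂x - ∂P/∂y = x - 2*y.
Integrating over R: integral_0^1 integral_0^1 (x - 2*y) dx dy = -1/2.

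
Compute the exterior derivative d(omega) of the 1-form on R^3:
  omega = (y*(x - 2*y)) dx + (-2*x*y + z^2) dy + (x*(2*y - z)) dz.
d(omega) = (-x + 2*y) dx ∧ dy + (2*y - z) dx ∧ dz + (2*x - 2*z) dy ∧ dz

For a 1-form omega = sum_i f_i dx_i, the exterior derivative is
  d(omega) = sum_{i < j} (∂f_j/∂x_i - ∂f_i/∂x_j) dx_i ∧ dx_j.
  coefficient of dx ∧ dy: ∂f_2/∂x - ∂f_1/∂y = ∂(-2*x*y + z^2)/∂x - ∂(y*(x - 2*y))/∂y = -x + 2*y
  coefficient of dx ∧ dz: ∂f_3/∂x - ∂f_1/∂z = ∂(x*(2*y - z))/∂x - ∂(y*(x - 2*y))/∂z = 2*y - z
  coefficient of dy ∧ dz: ∂f_3/∂y - ∂f_2/∂z = ∂(x*(2*y - z))/∂y - ∂(-2*x*y + z^2)/∂z = 2*x - 2*z
Assembling: d(omega) = (-x + 2*y) dx ∧ dy + (2*y - z) dx ∧ dz + (2*x - 2*z) dy ∧ dz.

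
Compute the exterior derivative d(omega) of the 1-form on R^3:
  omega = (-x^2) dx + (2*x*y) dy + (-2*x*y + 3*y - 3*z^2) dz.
d(omega) = (2*y) dx ∧ dy + (-2*y) dx ∧ dz + (3 - 2*x) dy ∧ dz

For a 1-form omega = sum_i f_i dx_i, the exterior derivative is
  d(omega) = sum_{i < j} (∂f_j/∂x_i - ∂f_i/∂x_j) dx_i ∧ dx_j.
  coefficient of dx ∧ dy: ∂f_2/∂x - ∂f_1/∂y = ∂(2*x*y)/∂x - ∂(-x^2)/∂y = 2*y
  coefficient of dx ∧ dz: ∂f_3/∂x - ∂f_1/∂z = ∂(-2*x*y + 3*y - 3*z^2)/∂x - ∂(-x^2)/∂z = -2*y
  coefficient of dy ∧ dz: ∂f_3/∂y - ∂f_2/∂z = ∂(-2*x*y + 3*y - 3*z^2)/∂y - ∂(2*x*y)/∂z = 3 - 2*x
Assembling: d(omega) = (2*y) dx ∧ dy + (-2*y) dx ∧ dz + (3 - 2*x) dy ∧ dz.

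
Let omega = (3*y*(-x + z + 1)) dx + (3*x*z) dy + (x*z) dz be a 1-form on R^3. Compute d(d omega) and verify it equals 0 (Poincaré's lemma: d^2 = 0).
d(d omega) = 0

Step 1: d omega = sum_{i<j} (∂f_j/∂x_i - ∂f_i/∂x_j) dx_i ∧ dx_j:
  coeff of dx ∧ dy: 3*x - 3
  coeff of dx ∧ dz: -3*y + z
  coeff of dy ∧ dz: -3*x
Step 2: Apply d again to each 2-form coefficient. The only possible 3-form in R^3 is dx ∧ dy ∧ dz, with coefficient
  ∂(coeff of dy∧dz)/∂x - ∂(coeff of dx∧dz)/∂y + ∂(coeff of dx∧dy)/∂z
  = ∂/∂x (-3*x) - ∂/∂y (-3*y + z) + ∂/∂z (3*x - 3).
Each of these terms simplifies to sums of mixed partials that cancel in pairs. The result is 0 (by equality of mixed partials for smooth functions — Schwarz / Clairaut).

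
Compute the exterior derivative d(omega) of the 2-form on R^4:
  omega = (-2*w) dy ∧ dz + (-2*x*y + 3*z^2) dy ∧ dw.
d(omega) = (-6*z - 2) dy ∧ dz ∧ dw + (-2*y) dx ∧ dy ∧ dw

For a 2-form omega = sum_{i<j} g_{ij} dx_i ∧ dx_j, the exterior derivative is
  d(omega) = sum_{i<j} d(g_{ij}) ∧ dx_i ∧ dx_j = sum_{i<j, k} (∂g_{ij}/∂x_k) dx_k ∧ dx_i ∧ dx_j.
Expand each term, using dx_k ∧ dx_i ∧ dx_j = sgn(permutation) dx_{(a)} ∧ dx_{(b)} ∧ dx_{(c)} with (a < b < c) sorted:
  d(-2*w) includes (∂/∂w)(-2*w) dw = (-2) dw, which multiplied by dy ∧ dz gives (-2) dy ∧ dz ∧ dw
  d(-2*x*y + 3*z^2) includes (∂/∂x)(-2*x*y + 3*z^2) dx = (-2*y) dx, which multiplied by dy ∧ dw gives (-2*y) dx ∧ dy ∧ dw
  d(-2*x*y + 3*z^2) includes (∂/∂z)(-2*x*y + 3*z^2) dz = (6*z) dz, which multiplied by dy ∧ dw gives (-6*z) dy ∧ dz ∧ dw
Collecting like 3-forms: d(omega) = (-6*z - 2) dy ∧ dz ∧ dw + (-2*y) dx ∧ dy ∧ dw.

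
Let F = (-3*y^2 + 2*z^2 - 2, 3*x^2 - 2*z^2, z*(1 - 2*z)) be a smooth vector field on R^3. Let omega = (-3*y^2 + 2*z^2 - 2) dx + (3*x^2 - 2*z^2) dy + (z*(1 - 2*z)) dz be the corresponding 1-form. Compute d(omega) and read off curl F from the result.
d(omega) = (4*z) dy ∧ dz + (4*z) dz ∧ dx + (6*x + 6*y) dx ∧ dy; curl F = (4*z, 4*z, 6*x + 6*y)

d omega = sum_{i<j} (∂f_j/∂x_i - ∂f_i/∂x_j) dx_i ∧ dx_j. Under the identification (dy ∧ dz, dz ∧ dx, dx ∧ dy) ↔ (e_x, e_y, e_z), the coefficients are exactly the components of curl F. Compute:
  ∂R/∂y - ∂Q/∂z = (0) - (-4*z) = 4*z
  ∂P/∂z - ∂R/∂x = (4*z) - (0) = 4*z
  ∂Q/∂x - ∂P/∂y = (6*x) - (-6*y) = 6*x + 6*y.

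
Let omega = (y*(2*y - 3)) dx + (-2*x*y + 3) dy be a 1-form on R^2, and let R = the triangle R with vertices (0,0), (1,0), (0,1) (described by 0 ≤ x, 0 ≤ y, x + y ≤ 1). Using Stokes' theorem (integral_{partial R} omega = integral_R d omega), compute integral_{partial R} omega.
integral_(partial R) omega = 1/2

Stokes: integral_partial_R omega = integral_R d omega with d omega = (∂Q/∂x - ∂P/∂y) dx ∧ dy.
  ∂Q/∂x = -2*y
  ∂P/∂y = 4*y - 3
  integrand = ∂Q/∂x - ∂P/∂y = 3 - 6*y.
Integrating over R: integral_0^1 integral_0^{1-x} (3 - 6*y) dy dx = 1/2.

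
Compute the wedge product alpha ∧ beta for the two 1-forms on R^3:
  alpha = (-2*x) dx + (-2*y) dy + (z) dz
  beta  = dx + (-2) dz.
alpha ∧ beta = (4*x - z) dx ∧ dz + (2*y) dx ∧ dy + (4*y) dy ∧ dz

Distribute the wedge, using dx_i ∧ dx_j = -dx_j ∧ dx_i and dx_i ∧ dx_i = 0. For each pair (i, j) with i < j, the coefficient of dx_i ∧ dx_j in alpha ∧ beta is (alpha_i * beta_j - alpha_j * beta_i). Collecting: alpha ∧ beta = (4*x - z) dx ∧ dz + (2*y) dx ∧ dy + (4*y) dy ∧ dz.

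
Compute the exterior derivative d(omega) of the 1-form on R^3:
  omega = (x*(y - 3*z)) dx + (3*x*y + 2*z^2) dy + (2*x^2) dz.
d(omega) = (-x + 3*y) dx ∧ dy + (7*x) dx ∧ dz + (-4*z) dy ∧ dz

For a 1-form omega = sum_i f_i dx_i, the exterior derivative is
  d(omega) = sum_{i < j} (∂f_j/∂x_i - ∂f_i/∂x_j) dx_i ∧ dx_j.
  coefficient of dx ∧ dy: ∂f_2/∂x - ∂f_1/∂y = ∂(3*x*y + 2*z^2)/∂x - ∂(x*(y - 3*z))/∂y = -x + 3*y
  coefficient of dx ∧ dz: ∂f_3/∂x - ∂f_1/∂z = ∂(2*x^2)/∂x - ∂(x*(y - 3*z))/∂z = 7*x
  coefficient of dy ∧ dz: ∂f_3/∂y - ∂f_2/∂z = ∂(2*x^2)/∂y - ∂(3*x*y + 2*z^2)/∂z = -4*z
Assembling: d(omega) = (-x + 3*y) dx ∧ dy + (7*x) dx ∧ dz + (-4*z) dy ∧ dz.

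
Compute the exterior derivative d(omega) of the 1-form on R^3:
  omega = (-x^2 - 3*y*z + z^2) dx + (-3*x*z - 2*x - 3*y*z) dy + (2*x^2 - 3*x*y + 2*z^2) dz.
d(omega) = (-2) dx ∧ dy + (4*x - 2*z) dx ∧ dz + (3*y) dy ∧ dz

For a 1-form omega = sum_i f_i dx_i, the exterior derivative is
  d(omega) = sum_{i < j} (∂f_j/∂x_i - ∂f_i/∂x_j) dx_i ∧ dx_j.
  coefficient of dx ∧ dy: ∂f_2/∂x - ∂f_1/∂y = ∂(-3*x*z - 2*x - 3*y*z)/∂x - ∂(-x^2 - 3*y*z + z^2)/∂y = -2
  coefficient of dx ∧ dz: ∂f_3/∂x - ∂f_1/∂z = ∂(2*x^2 - 3*x*y + 2*z^2)/∂x - ∂(-x^2 - 3*y*z + z^2)/∂z = 4*x - 2*z
  coefficient of dy ∧ dz: ∂f_3/∂y - ∂f_2/∂z = ∂(2*x^2 - 3*x*y + 2*z^2)/∂y - ∂(-3*x*z - 2*x - 3*y*z)/∂z = 3*y
Assembling: d(omega) = (-2) dx ∧ dy + (4*x - 2*z) dx ∧ dz + (3*y) dy ∧ dz.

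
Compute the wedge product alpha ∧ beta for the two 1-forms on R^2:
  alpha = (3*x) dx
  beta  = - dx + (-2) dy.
alpha ∧ beta = (-6*x) dx ∧ dy

Distribute the wedge, using dx_i ∧ dx_j = -dx_j ∧ dx_i and dx_i ∧ dx_i = 0. For each pair (i, j) with i < j, the coefficient of dx_i ∧ dx_j in alpha ∧ beta is (alpha_i * beta_j - alpha_j * beta_i). Collecting: alpha ∧ beta = (-6*x) dx ∧ dy.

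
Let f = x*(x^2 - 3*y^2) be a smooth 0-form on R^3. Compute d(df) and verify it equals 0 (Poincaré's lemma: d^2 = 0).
d(df) = 0

Step 1: df = sum_i (∂f/∂x_i) dx_i = (3*x^2 - 3*y^2) dx + (-6*x*y) dy + (0) dz.
Step 2: Apply d again. Using the 1-form formula, the coefficient of dx ∧ dy in d(df) is ∂^2 f/∂x ∂y - ∂^2 f/∂y ∂x = (-6*y) - (-6*y) = 0 (equality of mixed partials for smooth f).
Similarly for dx ∧ dz and dy ∧ dz — all coefficients vanish. So d(df) = 0.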